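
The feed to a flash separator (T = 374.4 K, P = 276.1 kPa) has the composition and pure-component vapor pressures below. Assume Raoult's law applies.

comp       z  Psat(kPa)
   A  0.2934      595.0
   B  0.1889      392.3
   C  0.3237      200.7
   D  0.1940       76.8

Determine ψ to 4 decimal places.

Raoult's law: Kᵢ = Pᵢˢᵃᵗ/P = Pᵢˢᵃᵗ/276.1.
  K_A = 595.0/276.1 = 2.155016, K_B = 392.3/276.1 = 1.420862, K_C = 200.7/276.1 = 0.726911, K_D = 76.8/276.1 = 0.278160
Let ψ = V/F and solve Σ zᵢ(Kᵢ−1)/(1+ψ(Kᵢ−1)) = 0.
g(0) = ΣzᵢKᵢ − 1 = 0.1899 and g(1) = 1 − Σzᵢ/Kᵢ = -0.4118, so a root lies in (0, 1).
Newton–Raphson from ψ = 0.49:
  ψ = 0.4900: g = -0.03642, g' = -0.4568 → ψ = 0.4103
  ψ = 0.4103: g = -0.00079, g' = -0.4392 → ψ = 0.4085
Converged at ψ = 0.4085.

ψ = 0.4085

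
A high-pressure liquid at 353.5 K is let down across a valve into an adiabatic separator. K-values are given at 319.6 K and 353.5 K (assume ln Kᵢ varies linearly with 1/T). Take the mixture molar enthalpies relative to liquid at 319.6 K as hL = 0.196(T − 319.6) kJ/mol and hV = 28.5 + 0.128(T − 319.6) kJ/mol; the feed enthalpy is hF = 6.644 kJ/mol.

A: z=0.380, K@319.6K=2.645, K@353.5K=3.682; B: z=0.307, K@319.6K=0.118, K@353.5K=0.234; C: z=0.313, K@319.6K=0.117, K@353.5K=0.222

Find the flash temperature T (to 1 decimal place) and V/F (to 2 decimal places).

T = 333.0 K, V/F = 0.15

Adiabatic flash: solve Rachford–Rice at each trial T, then check hF = ψ·hV(T) + (1−ψ)·hL(T).
  T = 319.6 K: K = (2.645, 0.118, 0.117), RR gives ψ = 0.054, H_out = 1.530 kJ/mol
  T = 353.5 K: K = (3.682, 0.234, 0.222), RR gives ψ = 0.261, H_out = 13.482 kJ/mol
  T = 336.6 K: K = (3.148, 0.169, 0.164), RR gives ψ = 0.167, H_out = 7.908 kJ/mol
  T = 328.1 K: K = (2.892, 0.142, 0.139), RR gives ψ = 0.114, H_out = 4.862 kJ/mol
  T = 332.4 K: K = (3.021, 0.155, 0.151), RR gives ψ = 0.142, H_out = 6.432 kJ/mol
  T = 334.5 K: K = (3.084, 0.162, 0.158), RR gives ψ = 0.155, H_out = 7.176 kJ/mol
Linear interpolation between T = 332.4 (H_out = 6.432) and T = 334.5 (H_out = 7.176) on hF = 6.644 gives T ≈ 333.0 K, at which ψ = 0.15.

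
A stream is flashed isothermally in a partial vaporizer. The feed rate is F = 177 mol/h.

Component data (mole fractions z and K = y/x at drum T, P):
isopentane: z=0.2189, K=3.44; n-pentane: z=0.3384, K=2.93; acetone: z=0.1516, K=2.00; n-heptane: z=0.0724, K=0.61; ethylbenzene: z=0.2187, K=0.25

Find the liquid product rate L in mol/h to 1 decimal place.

L = 25.4 mol/h

Newton–Raphson from V/F = 0.44:
  V/F = 0.4400: g = 0.43714, g' = -1.0349 → V/F = 0.8624
  V/F = 0.8624: g = -0.00836, g' = -1.3676 → V/F = 0.8563
  V/F = 0.8563: g = -0.00007, g' = -1.3455 → V/F = 0.8562
Converged at V/F = 0.8562.
Then V = V/F·F = 0.8562·177 = 151.6 mol/h and L = F − V = 25.4 mol/h.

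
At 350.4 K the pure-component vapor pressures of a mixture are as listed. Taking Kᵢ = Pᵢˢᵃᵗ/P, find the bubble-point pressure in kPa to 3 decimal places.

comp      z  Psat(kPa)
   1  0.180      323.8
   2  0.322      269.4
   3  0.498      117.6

Pbub = 203.596 kPa

At the bubble point ψ → 0, so ΣzᵢKᵢ = 1 with Kᵢ = Pᵢˢᵃᵗ/P ⇒ P = ΣzᵢPᵢˢᵃᵗ.
P = 0.180·323.8 + 0.322·269.4 + 0.498·117.6 = 203.596 kPa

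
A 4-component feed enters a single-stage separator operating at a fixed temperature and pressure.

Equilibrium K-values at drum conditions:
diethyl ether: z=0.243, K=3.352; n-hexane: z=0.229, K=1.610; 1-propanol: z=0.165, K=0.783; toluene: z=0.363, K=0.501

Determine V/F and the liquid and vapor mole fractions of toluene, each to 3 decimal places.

V/F = 0.685, x_toluene = 0.552, y_toluene = 0.276

Rachford–Rice: g(V/F) = Σ zᵢ(Kᵢ−1)/(1+V/F(Kᵢ−1)) = 0.
Feasibility: ΣzᵢKᵢ = 1.494, Σzᵢ/Kᵢ = 1.150 — both > 1, two phases present.
Newton iteration, V/F⁰ = 0.5:
  V/F = 0.500: g = 0.0882, g' = -0.504 → V/F = 0.675
  V/F = 0.675: g = 0.0048, g' = -0.460 → V/F = 0.685
Converged at V/F = 0.685.
Compositions from xᵢ = zᵢ/(1+V/F(Kᵢ−1)), yᵢ = Kᵢxᵢ:
  diethyl ether: x = 0.093, y = 0.312
  n-hexane: x = 0.161, y = 0.260
  1-propanol: x = 0.194, y = 0.152
  toluene: x = 0.552, y = 0.276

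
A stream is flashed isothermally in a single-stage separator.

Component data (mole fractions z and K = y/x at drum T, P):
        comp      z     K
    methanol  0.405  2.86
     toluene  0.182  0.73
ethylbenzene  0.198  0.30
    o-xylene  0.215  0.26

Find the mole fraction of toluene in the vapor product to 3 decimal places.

Material balance + equilibrium reduce to Σ zᵢ(Kᵢ−1)/(1+ψ(Kᵢ−1)) = 0.
Check two-phase: ΣzᵢKᵢ = 1.406 > 1 and Σzᵢ/Kᵢ = 1.878 > 1, so g(0) = 0.406 > 0 and g(1) = -0.878 < 0.
Iterate (Newton) starting at ψ = 0.48:
  ψ = 0.480: g = -0.1140, g' = -0.912 → ψ = 0.355
  ψ = 0.355: g = -0.0009, g' = -0.913 → ψ = 0.354
Converged at ψ = 0.354.
Compositions from xᵢ = zᵢ/(1+ψ(Kᵢ−1)), yᵢ = Kᵢxᵢ:
  methanol: x = 0.244, y = 0.698
  toluene: x = 0.201, y = 0.147
  ethylbenzene: x = 0.263, y = 0.079
  o-xylene: x = 0.291, y = 0.076

y_toluene = 0.147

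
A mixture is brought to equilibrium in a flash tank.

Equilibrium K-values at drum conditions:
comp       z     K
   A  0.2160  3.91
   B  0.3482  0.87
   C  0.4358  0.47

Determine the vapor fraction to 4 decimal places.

Rachford–Rice: g(ψ) = Σ zᵢ(Kᵢ−1)/(1+ψ(Kᵢ−1)) = 0.
Feasibility: ΣzᵢKᵢ = 1.3523, Σzᵢ/Kᵢ = 1.3827 — both > 1, two phases present.
Iterate (Newton) starting at ψ = 0.52:
  ψ = 0.5200: g = -0.11729, g' = -0.5296 → ψ = 0.2985
  ψ = 0.2985: g = 0.01487, g' = -0.7029 → ψ = 0.3197
  ψ = 0.3197: g = 0.00030, g' = -0.6748 → ψ = 0.3201
Converged at ψ = 0.3201.

ψ = 0.3201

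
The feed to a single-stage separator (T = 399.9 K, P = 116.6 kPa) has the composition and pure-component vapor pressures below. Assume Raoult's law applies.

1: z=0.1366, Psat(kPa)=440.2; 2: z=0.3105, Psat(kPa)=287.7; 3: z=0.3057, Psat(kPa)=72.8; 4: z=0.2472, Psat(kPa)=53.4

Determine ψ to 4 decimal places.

ψ = 0.6673

Raoult's law: Kᵢ = Pᵢˢᵃᵗ/P = Pᵢˢᵃᵗ/116.6.
  K_1 = 440.2/116.6 = 3.775300, K_2 = 287.7/116.6 = 2.467410, K_3 = 72.8/116.6 = 0.624357, K_4 = 53.4/116.6 = 0.457976
Rachford–Rice: g(ψ) = Σ zᵢ(Kᵢ−1)/(1+ψ(Kᵢ−1)) = 0.
Check two-phase: ΣzᵢKᵢ = 1.5859 > 1 and Σzᵢ/Kᵢ = 1.1914 > 1, so g(0) = 0.5859 > 0 and g(1) = -0.1914 < 0.
Newton iteration, ψ⁰ = 0.5:
  ψ = 0.5000: g = 0.09639, g' = -0.6091 → ψ = 0.6583
  ψ = 0.6583: g = 0.00500, g' = -0.5563 → ψ = 0.6672
  ψ = 0.6672: g = 0.00001, g' = -0.5551 → ψ = 0.6673
Converged at ψ = 0.6673.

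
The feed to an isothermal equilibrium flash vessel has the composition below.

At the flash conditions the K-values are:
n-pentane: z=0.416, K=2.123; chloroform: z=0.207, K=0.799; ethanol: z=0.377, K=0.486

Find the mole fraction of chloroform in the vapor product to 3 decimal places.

y_chloroform = 0.183

Material balance + equilibrium reduce to Σ zᵢ(Kᵢ−1)/(1+V/F(Kᵢ−1)) = 0.
Check two-phase: ΣzᵢKᵢ = 1.232 > 1 and Σzᵢ/Kᵢ = 1.231 > 1, so g(0) = 0.232 > 0 and g(1) = -0.231 < 0.
Newton iteration, V/F⁰ = 0.35:
  V/F = 0.350: g = 0.0543, g' = -0.428 → V/F = 0.477
  V/F = 0.477: g = 0.0015, g' = -0.408 → V/F = 0.481
Converged at V/F = 0.481.
Compositions from xᵢ = zᵢ/(1+V/F(Kᵢ−1)), yᵢ = Kᵢxᵢ:
  n-pentane: x = 0.270, y = 0.574
  chloroform: x = 0.229, y = 0.183
  ethanol: x = 0.501, y = 0.243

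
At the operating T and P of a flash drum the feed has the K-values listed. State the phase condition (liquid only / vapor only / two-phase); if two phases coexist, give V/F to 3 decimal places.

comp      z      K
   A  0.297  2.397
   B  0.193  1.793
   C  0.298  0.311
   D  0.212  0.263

two-phase, V/F = 0.244

ΣzᵢKᵢ = 1.206; Σzᵢ/Kᵢ = 1.996.
Both exceed 1, so a two-phase solution exists.
Let ψ = V/F and solve Σ zᵢ(Kᵢ−1)/(1+ψ(Kᵢ−1)) = 0.
Iterate (Newton) starting at ψ = 0.5:
  ψ = 0.500: g = -0.2068, g' = -0.881 → ψ = 0.265
  ψ = 0.265: g = -0.0163, g' = -0.781 → ψ = 0.244
Converged at ψ = 0.244.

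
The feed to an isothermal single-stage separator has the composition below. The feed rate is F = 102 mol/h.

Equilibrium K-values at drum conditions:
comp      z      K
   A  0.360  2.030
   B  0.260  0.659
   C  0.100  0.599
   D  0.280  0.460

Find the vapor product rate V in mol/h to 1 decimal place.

V = 20.2 mol/h

Material balance + equilibrium reduce to Σ zᵢ(Kᵢ−1)/(1+ψ(Kᵢ−1)) = 0.
g(0) = ΣzᵢKᵢ − 1 = 0.091 and g(1) = 1 − Σzᵢ/Kᵢ = -0.348, so a root lies in (0, 1).
Iterate (Newton) starting at ψ = 0.42:
  ψ = 0.420: g = -0.0884, g' = -0.387 → ψ = 0.192
  ψ = 0.192: g = 0.0027, g' = -0.421 → ψ = 0.198
Converged at ψ = 0.198.
Then V = ψ·F = 0.1981·102 = 20.2 mol/h and L = F − V = 81.8 mol/h.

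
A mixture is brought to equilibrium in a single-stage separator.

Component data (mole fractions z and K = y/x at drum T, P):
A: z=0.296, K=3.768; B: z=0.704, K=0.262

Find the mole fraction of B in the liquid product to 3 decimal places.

x_B = 0.790

Newton–Raphson from ψ = 0.5:
  ψ = 0.500: g = -0.4797, g' = -1.362 → ψ = 0.148
  ψ = 0.148: g = -0.0017, g' = -1.625 → ψ = 0.147
Converged at ψ = 0.147.
Compositions from xᵢ = zᵢ/(1+ψ(Kᵢ−1)), yᵢ = Kᵢxᵢ:
  A: x = 0.210, y = 0.793
  B: x = 0.790, y = 0.207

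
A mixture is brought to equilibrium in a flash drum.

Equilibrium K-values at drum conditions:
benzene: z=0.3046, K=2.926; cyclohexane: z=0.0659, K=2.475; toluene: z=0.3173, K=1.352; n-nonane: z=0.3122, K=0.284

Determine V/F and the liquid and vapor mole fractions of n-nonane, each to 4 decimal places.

V/F = 0.6295, x_n-nonane = 0.5684, y_n-nonane = 0.1614

Material balance + equilibrium reduce to Σ zᵢ(Kᵢ−1)/(1+V/F(Kᵢ−1)) = 0.
g(0) = ΣzᵢKᵢ − 1 = 0.5720 and g(1) = 1 − Σzᵢ/Kᵢ = -0.4647, so a root lies in (0, 1).
Iterate (Newton) starting at V/F = 0.5:
  V/F = 0.5000: g = 0.10159, g' = -0.7575 → V/F = 0.6341
  V/F = 0.6341: g = -0.00379, g' = -0.8305 → V/F = 0.6296
  V/F = 0.6296: g = -0.00001, g' = -0.8263 → V/F = 0.6295
Converged at V/F = 0.6295.
Compositions from xᵢ = zᵢ/(1+V/F(Kᵢ−1)), yᵢ = Kᵢxᵢ:
  benzene: x = 0.1377, y = 0.4028
  cyclohexane: x = 0.0342, y = 0.0846
  toluene: x = 0.2597, y = 0.3512
  n-nonane: x = 0.5684, y = 0.1614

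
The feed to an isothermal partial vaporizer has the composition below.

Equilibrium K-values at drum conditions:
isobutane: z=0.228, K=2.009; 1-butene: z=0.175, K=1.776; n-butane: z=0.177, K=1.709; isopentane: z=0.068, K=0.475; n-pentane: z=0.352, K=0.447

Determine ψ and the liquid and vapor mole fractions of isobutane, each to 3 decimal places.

ψ = 0.558, x_isobutane = 0.146, y_isobutane = 0.293

Rachford–Rice: g(ψ) = Σ zᵢ(Kᵢ−1)/(1+ψ(Kᵢ−1)) = 0.
Feasibility: ΣzᵢKᵢ = 1.261, Σzᵢ/Kᵢ = 1.246 — both > 1, two phases present.
Newton–Raphson from ψ = 0.54:
  ψ = 0.540: g = 0.0080, g' = -0.451 → ψ = 0.558
Converged at ψ = 0.558.
Compositions from xᵢ = zᵢ/(1+ψ(Kᵢ−1)), yᵢ = Kᵢxᵢ:
  isobutane: x = 0.146, y = 0.293
  1-butene: x = 0.122, y = 0.217
  n-butane: x = 0.127, y = 0.217
  isopentane: x = 0.096, y = 0.046
  n-pentane: x = 0.509, y = 0.228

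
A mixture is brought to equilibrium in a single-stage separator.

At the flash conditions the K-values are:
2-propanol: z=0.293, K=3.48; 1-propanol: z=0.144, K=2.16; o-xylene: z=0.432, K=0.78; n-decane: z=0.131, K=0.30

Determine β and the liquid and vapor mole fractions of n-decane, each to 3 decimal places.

β = 0.810, x_n-decane = 0.303, y_n-decane = 0.091

Let β = V/F and solve Σ zᵢ(Kᵢ−1)/(1+β(Kᵢ−1)) = 0.
Check two-phase: ΣzᵢKᵢ = 1.707 > 1 and Σzᵢ/Kᵢ = 1.141 > 1, so g(0) = 0.707 > 0 and g(1) = -0.141 < 0.
Iterate (Newton) starting at β = 0.32:
  β = 0.320: g = 0.3065, g' = -0.794 → β = 0.706
  β = 0.706: g = 0.0621, g' = -0.577 → β = 0.814
  β = 0.814: g = -0.0022, g' = -0.627 → β = 0.810
Converged at β = 0.810.
Compositions from xᵢ = zᵢ/(1+β(Kᵢ−1)), yᵢ = Kᵢxᵢ:
  2-propanol: x = 0.097, y = 0.339
  1-propanol: x = 0.074, y = 0.160
  o-xylene: x = 0.526, y = 0.410
  n-decane: x = 0.303, y = 0.091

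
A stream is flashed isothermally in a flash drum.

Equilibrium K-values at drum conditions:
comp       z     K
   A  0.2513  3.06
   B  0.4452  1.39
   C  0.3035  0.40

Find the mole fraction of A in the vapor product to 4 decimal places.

Newton–Raphson from β = 0.5:
  β = 0.5000: g = 0.14017, g' = -0.5292 → β = 0.7649
  β = 0.7649: g = -0.00183, g' = -0.5741 → β = 0.7617
Converged at β = 0.7617.
Compositions from xᵢ = zᵢ/(1+β(Kᵢ−1)), yᵢ = Kᵢxᵢ:
  A: x = 0.0978, y = 0.2993
  B: x = 0.3432, y = 0.4771
  C: x = 0.5589, y = 0.2236

y_A = 0.2993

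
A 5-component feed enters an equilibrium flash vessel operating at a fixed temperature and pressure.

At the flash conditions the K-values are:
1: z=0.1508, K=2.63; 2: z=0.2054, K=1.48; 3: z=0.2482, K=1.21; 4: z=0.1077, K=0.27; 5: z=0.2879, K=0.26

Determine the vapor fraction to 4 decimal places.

Newton–Raphson from ψ = 0.6:
  ψ = 0.6000: g = -0.27597, g' = -0.8313 → ψ = 0.2680
  ψ = 0.2680: g = -0.05573, g' = -0.5750 → ψ = 0.1711
  ψ = 0.1711: g = -0.00015, g' = -0.5772 → ψ = 0.1708
Converged at ψ = 0.1708.

ψ = 0.1708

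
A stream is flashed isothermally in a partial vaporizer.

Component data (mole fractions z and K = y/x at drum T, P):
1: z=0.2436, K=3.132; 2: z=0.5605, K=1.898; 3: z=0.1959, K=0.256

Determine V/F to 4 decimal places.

V/F = 0.9118

Material balance + equilibrium reduce to Σ zᵢ(Kᵢ−1)/(1+V/F(Kᵢ−1)) = 0.
Feasibility: ΣzᵢKᵢ = 1.8769, Σzᵢ/Kᵢ = 1.1383 — both > 1, two phases present.
Iterate (Newton) starting at V/F = 0.5:
  V/F = 0.5000: g = 0.36666, g' = -0.7496 → V/F = 0.9891
  V/F = 0.9891: g = -0.11825, g' = -1.7960 → V/F = 0.9233
  V/F = 0.9233: g = -0.01539, g' = -1.3670 → V/F = 0.9120
  V/F = 0.9120: g = -0.00030, g' = -1.3137 → V/F = 0.9118
Converged at V/F = 0.9118.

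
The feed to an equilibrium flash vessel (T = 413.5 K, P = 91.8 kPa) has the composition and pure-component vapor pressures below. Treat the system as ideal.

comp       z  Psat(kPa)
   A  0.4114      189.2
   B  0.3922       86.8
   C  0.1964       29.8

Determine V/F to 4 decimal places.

V/F = 0.6494

Raoult's law: Kᵢ = Pᵢˢᵃᵗ/P = Pᵢˢᵃᵗ/91.8.
  K_A = 189.2/91.8 = 2.061002, K_B = 86.8/91.8 = 0.945534, K_C = 29.8/91.8 = 0.324619
Newton–Raphson from V/F = 0.44:
  V/F = 0.4400: g = 0.08696, g' = -0.3978 → V/F = 0.6586
  V/F = 0.6586: g = -0.00412, g' = -0.4524 → V/F = 0.6495
  V/F = 0.6495: g = -0.00002, g' = -0.4479 → V/F = 0.6494
Converged at V/F = 0.6494.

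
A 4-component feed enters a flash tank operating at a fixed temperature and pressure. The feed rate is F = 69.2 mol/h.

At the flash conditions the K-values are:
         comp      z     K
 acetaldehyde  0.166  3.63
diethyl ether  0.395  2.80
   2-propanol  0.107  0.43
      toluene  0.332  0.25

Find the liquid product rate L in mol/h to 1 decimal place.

L = 29.7 mol/h

Let ψ = V/F and solve Σ zᵢ(Kᵢ−1)/(1+ψ(Kᵢ−1)) = 0.
Check two-phase: ΣzᵢKᵢ = 1.838 > 1 and Σzᵢ/Kᵢ = 1.764 > 1, so g(0) = 0.838 > 0 and g(1) = -0.764 < 0.
Newton iteration, ψ⁰ = 0.64:
  ψ = 0.640: g = -0.0818, g' = -1.213 → ψ = 0.573
  ψ = 0.573: g = -0.0026, g' = -1.143 → ψ = 0.570
Converged at ψ = 0.570.
Then V = ψ·F = 0.5703·69.2 = 39.5 mol/h and L = F − V = 29.7 mol/h.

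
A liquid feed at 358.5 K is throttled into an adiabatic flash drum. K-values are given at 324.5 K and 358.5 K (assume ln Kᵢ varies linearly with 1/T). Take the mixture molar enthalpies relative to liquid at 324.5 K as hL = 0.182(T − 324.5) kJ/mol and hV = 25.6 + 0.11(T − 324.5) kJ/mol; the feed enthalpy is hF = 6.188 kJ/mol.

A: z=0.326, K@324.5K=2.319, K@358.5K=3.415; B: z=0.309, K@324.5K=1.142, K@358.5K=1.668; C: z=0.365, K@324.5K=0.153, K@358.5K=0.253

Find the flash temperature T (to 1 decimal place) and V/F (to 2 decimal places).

Adiabatic flash: solve Rachford–Rice at each trial T, then check hF = ψ·hV(T) + (1−ψ)·hL(T).
  T = 324.5 K: K = (2.319, 1.142, 0.153), RR gives ψ = 0.214, H_out = 5.490 kJ/mol
  T = 358.5 K: K = (3.415, 1.668, 0.253), RR gives ψ = 0.576, H_out = 19.518 kJ/mol
  T = 341.5 K: K = (2.841, 1.393, 0.199), RR gives ψ = 0.423, H_out = 13.395 kJ/mol
  T = 333.0 K: K = (2.574, 1.265, 0.175), RR gives ψ = 0.329, H_out = 9.769 kJ/mol
  T = 328.8 K: K = (2.446, 1.203, 0.164), RR gives ψ = 0.276, H_out = 7.755 kJ/mol
  T = 326.6 K: K = (2.381, 1.172, 0.158), RR gives ψ = 0.245, H_out = 6.624 kJ/mol
Linear interpolation between T = 324.5 (H_out = 5.490) and T = 326.6 (H_out = 6.624) on hF = 6.188 gives T ≈ 325.8 K, at which ψ = 0.23.

T = 325.8 K, V/F = 0.23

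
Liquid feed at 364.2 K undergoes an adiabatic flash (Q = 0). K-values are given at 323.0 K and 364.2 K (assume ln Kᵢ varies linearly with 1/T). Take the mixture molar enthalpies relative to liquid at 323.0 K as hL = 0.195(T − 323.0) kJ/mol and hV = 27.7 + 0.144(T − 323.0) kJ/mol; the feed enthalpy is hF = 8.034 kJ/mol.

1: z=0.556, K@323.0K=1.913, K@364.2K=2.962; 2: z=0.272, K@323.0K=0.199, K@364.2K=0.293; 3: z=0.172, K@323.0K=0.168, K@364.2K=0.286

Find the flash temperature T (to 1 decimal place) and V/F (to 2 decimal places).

T = 327.7 K, V/F = 0.26

Adiabatic flash: solve Rachford–Rice at each trial T, then check hF = ψ·hV(T) + (1−ψ)·hL(T).
  T = 323.0 K: K = (1.913, 0.199, 0.168), RR gives ψ = 0.198, H_out = 5.471 kJ/mol
  T = 364.2 K: K = (2.962, 0.293, 0.286), RR gives ψ = 0.557, H_out = 22.295 kJ/mol
  T = 343.6 K: K = (2.412, 0.244, 0.223), RR gives ψ = 0.413, H_out = 15.027 kJ/mol
  T = 333.3 K: K = (2.156, 0.221, 0.194), RR gives ψ = 0.320, H_out = 10.710 kJ/mol
  T = 328.1 K: K = (2.031, 0.210, 0.181), RR gives ψ = 0.263, H_out = 8.218 kJ/mol
  T = 325.6 K: K = (1.973, 0.205, 0.174), RR gives ψ = 0.232, H_out = 6.915 kJ/mol
  T = 326.9 K: K = (2.003, 0.207, 0.178), RR gives ψ = 0.249, H_out = 7.602 kJ/mol
Linear interpolation between T = 326.9 (H_out = 7.602) and T = 328.1 (H_out = 8.218) on hF = 8.034 gives T ≈ 327.7 K, at which ψ = 0.26.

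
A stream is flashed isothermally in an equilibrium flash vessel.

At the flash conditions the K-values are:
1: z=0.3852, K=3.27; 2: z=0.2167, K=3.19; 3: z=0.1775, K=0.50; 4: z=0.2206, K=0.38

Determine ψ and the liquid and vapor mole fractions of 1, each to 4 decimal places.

Material balance + equilibrium reduce to Σ zᵢ(Kᵢ−1)/(1+ψ(Kᵢ−1)) = 0.
Feasibility: ΣzᵢKᵢ = 2.1235, Σzᵢ/Kᵢ = 1.1213 — both > 1, two phases present.
Iterate (Newton) starting at ψ = 0.5:
  ψ = 0.5000: g = 0.31953, g' = -0.9293 → ψ = 0.8439
  ψ = 0.8439: g = 0.02616, g' = -0.8674 → ψ = 0.8740
  ψ = 0.8740: g = -0.00032, g' = -0.8894 → ψ = 0.8737
Converged at ψ = 0.8737.
Compositions from xᵢ = zᵢ/(1+ψ(Kᵢ−1)), yᵢ = Kᵢxᵢ:
  1: x = 0.1291, y = 0.4222
  2: x = 0.0744, y = 0.2373
  3: x = 0.3152, y = 0.1576
  4: x = 0.4813, y = 0.1829

ψ = 0.8737, x_1 = 0.1291, y_1 = 0.4222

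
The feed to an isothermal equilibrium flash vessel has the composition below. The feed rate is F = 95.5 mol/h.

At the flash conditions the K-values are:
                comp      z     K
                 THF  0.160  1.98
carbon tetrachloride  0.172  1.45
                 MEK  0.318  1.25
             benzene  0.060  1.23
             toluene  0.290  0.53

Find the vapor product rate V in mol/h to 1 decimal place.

Newton–Raphson from ψ = 0.5:
  ψ = 0.500: g = 0.0733, g' = -0.220 → ψ = 0.833
  ψ = 0.833: g = -0.0040, g' = -0.254 → ψ = 0.817
Converged at ψ = 0.817.
Then V = ψ·F = 0.8172·95.5 = 78.0 mol/h and L = F − V = 17.5 mol/h.

V = 78.0 mol/h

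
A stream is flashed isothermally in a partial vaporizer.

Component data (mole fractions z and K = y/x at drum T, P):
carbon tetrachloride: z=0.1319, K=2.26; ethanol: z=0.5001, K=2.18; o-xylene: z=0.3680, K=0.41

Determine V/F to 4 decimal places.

Material balance + equilibrium reduce to Σ zᵢ(Kᵢ−1)/(1+V/F(Kᵢ−1)) = 0.
g(0) = ΣzᵢKᵢ − 1 = 0.5392 and g(1) = 1 − Σzᵢ/Kᵢ = -0.1853, so a root lies in (0, 1).
Iterate (Newton) starting at V/F = 0.61:
  V/F = 0.6100: g = 0.09790, g' = -0.6150 → V/F = 0.7692
  V/F = 0.7692: g = -0.00378, g' = -0.6748 → V/F = 0.7636
Converged at V/F = 0.7636.

V/F = 0.7636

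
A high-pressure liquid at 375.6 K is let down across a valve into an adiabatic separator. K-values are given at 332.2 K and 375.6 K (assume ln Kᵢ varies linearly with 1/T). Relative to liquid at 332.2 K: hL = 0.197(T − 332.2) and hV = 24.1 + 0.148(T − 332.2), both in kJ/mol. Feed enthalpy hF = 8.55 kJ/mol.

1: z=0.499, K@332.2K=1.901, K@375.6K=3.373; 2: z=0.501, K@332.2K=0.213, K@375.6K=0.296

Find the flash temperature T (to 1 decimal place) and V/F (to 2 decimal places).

T = 344.6 K, V/F = 0.26

Adiabatic flash: solve Rachford–Rice at each trial T, then check hF = ψ·hV(T) + (1−ψ)·hL(T).
  T = 332.2 K: K = (1.901, 0.213), RR gives ψ = 0.078, H_out = 1.880 kJ/mol
  T = 375.6 K: K = (3.373, 0.296), RR gives ψ = 0.498, H_out = 19.486 kJ/mol
  T = 353.9 K: K = (2.577, 0.254), RR gives ψ = 0.351, H_out = 12.359 kJ/mol
  T = 343.0 K: K = (2.223, 0.233), RR gives ψ = 0.241, H_out = 7.802 kJ/mol
  T = 348.4 K: K = (2.394, 0.243), RR gives ψ = 0.300, H_out = 10.184 kJ/mol
  T = 345.7 K: K = (2.308, 0.238), RR gives ψ = 0.272, H_out = 9.029 kJ/mol
  T = 344.4 K: K = (2.266, 0.236), RR gives ψ = 0.257, H_out = 8.448 kJ/mol
Linear interpolation between T = 344.4 (H_out = 8.448) and T = 345.7 (H_out = 9.029) on hF = 8.55 gives T ≈ 344.6 K, at which ψ = 0.26.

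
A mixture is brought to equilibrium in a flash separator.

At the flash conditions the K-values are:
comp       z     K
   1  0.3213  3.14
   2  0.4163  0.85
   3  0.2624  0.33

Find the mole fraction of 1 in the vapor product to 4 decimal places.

y_1 = 0.4872

Let ψ = V/F and solve Σ zᵢ(Kᵢ−1)/(1+ψ(Kᵢ−1)) = 0.
Check two-phase: ΣzᵢKᵢ = 1.4493 > 1 and Σzᵢ/Kᵢ = 1.3872 > 1, so g(0) = 0.4493 > 0 and g(1) = -0.3872 < 0.
Iterate (Newton) starting at ψ = 0.69:
  ψ = 0.6900: g = -0.11899, g' = -0.6590 → ψ = 0.5094
  ψ = 0.5094: g = -0.00557, g' = -0.6193 → ψ = 0.5004
Converged at ψ = 0.5005.
Compositions from xᵢ = zᵢ/(1+ψ(Kᵢ−1)), yᵢ = Kᵢxᵢ:
  1: x = 0.1551, y = 0.4872
  2: x = 0.4501, y = 0.3826
  3: x = 0.3948, y = 0.1303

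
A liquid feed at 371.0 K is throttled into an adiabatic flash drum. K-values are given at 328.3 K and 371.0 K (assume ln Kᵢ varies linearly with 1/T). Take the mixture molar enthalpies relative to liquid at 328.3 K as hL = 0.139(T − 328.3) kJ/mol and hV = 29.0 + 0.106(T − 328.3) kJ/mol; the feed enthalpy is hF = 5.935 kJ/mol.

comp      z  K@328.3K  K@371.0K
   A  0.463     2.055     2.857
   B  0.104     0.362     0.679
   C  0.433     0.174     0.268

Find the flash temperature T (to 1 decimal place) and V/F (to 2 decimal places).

Adiabatic flash: solve Rachford–Rice at each trial T, then check hF = ψ·hV(T) + (1−ψ)·hL(T).
  T = 328.3 K: K = (2.055, 0.362, 0.174), RR gives ψ = 0.077, H_out = 2.234 kJ/mol
  T = 371.0 K: K = (2.857, 0.679, 0.268), RR gives ψ = 0.407, H_out = 17.160 kJ/mol
  T = 349.6 K: K = (2.447, 0.505, 0.219), RR gives ψ = 0.263, H_out = 10.409 kJ/mol
  T = 339.0 K: K = (2.249, 0.430, 0.196), RR gives ψ = 0.179, H_out = 6.615 kJ/mol
  T = 333.6 K: K = (2.151, 0.395, 0.185), RR gives ψ = 0.130, H_out = 4.491 kJ/mol
  T = 336.3 K: K = (2.200, 0.412, 0.190), RR gives ψ = 0.155, H_out = 5.573 kJ/mol
  T = 337.6 K: K = (2.224, 0.421, 0.193), RR gives ψ = 0.167, H_out = 6.079 kJ/mol
Linear interpolation between T = 336.3 (H_out = 5.573) and T = 337.6 (H_out = 6.079) on hF = 5.935 gives T ≈ 337.2 K, at which ψ = 0.16.

T = 337.2 K, V/F = 0.16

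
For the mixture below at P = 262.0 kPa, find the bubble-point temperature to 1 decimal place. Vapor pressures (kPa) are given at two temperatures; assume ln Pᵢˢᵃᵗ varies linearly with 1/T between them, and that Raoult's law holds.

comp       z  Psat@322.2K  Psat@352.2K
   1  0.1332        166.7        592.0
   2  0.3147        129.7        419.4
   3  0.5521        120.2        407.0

Bubble-point temperature: ΣzᵢPᵢˢᵃᵗ(T) = P. Interpolate ln Pᵢˢᵃᵗ = aᵢ + bᵢ/T.
  T = 322.2 K: ΣzᵢPᵢˢᵃᵗ = 129.38 kPa
  T = 352.2 K: ΣzᵢPᵢˢᵃᵗ = 435.54 kPa
  T = 337.2 K: ΣzᵢPᵢˢᵃᵗ = 243.85 kPa
  T = 344.7 K: ΣzᵢPᵢˢᵃᵗ = 327.95 kPa
  T = 340.9 K: ΣzᵢPᵢˢᵃᵗ = 282.69 kPa
  T = 339.0 K: ΣzᵢPᵢˢᵃᵗ = 262.14 kPa
Interpolating between 337.2 K and 339.0 K gives T ≈ 339.0 K.

T = 339.0 K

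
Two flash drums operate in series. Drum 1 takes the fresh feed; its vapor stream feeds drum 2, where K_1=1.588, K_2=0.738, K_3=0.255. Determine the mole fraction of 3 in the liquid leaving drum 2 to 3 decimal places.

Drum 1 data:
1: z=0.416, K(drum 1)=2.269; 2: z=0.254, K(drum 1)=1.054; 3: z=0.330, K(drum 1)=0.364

x_3 (drum 2) = 0.257

Drum 1:
Newton–Raphson from ψ₁ = 0.5:
  ψ₁ = 0.500: g = 0.0286, g' = -0.538 → ψ₁ = 0.553
Converged at ψ₁ = 0.553.
Drum-1 compositions:
  1: x = 0.245, y = 0.555
  2: x = 0.247, y = 0.260
  3: x = 0.509, y = 0.185
Drum-2 feed = drum-1 vapor: z₂ = (0.5548, 0.2600, 0.1852).
Drum 2:
Let ψ₂ = V/F and solve Σ zᵢ(Kᵢ−1)/(1+ψ₂(Kᵢ−1)) = 0.
g(0) = ΣzᵢKᵢ − 1 = 0.120 and g(1) = 1 − Σzᵢ/Kᵢ = -0.428, so a root lies in (0, 1).
Newton iteration, ψ₂⁰ = 0.47:
  ψ₂ = 0.470: g = -0.0344, g' = -0.384 → ψ₂ = 0.380
  ψ₂ = 0.380: g = -0.0016, g' = -0.350 → ψ₂ = 0.376
Converged at ψ₂ = 0.376.
  1: x = 0.454, y = 0.722
  2: x = 0.288, y = 0.213
  3: x = 0.257, y = 0.066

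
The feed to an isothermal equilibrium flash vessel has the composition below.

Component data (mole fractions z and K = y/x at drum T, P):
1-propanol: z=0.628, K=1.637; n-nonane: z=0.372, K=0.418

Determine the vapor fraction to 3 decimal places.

ψ = 0.495

Newton iteration, ψ⁰ = 0.5:
  ψ = 0.500: g = -0.0020, g' = -0.397 → ψ = 0.495
Converged at ψ = 0.495.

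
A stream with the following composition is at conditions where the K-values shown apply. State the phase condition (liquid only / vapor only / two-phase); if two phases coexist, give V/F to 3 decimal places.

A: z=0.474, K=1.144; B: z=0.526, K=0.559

ΣzᵢKᵢ = 0.836; Σzᵢ/Kᵢ = 1.355.
Since ΣzᵢKᵢ < 1 the mixture is below its bubble point — single liquid phase.

liquid only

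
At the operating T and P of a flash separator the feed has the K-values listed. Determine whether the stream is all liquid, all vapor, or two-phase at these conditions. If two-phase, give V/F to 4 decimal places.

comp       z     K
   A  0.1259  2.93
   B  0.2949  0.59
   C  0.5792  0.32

ΣzᵢKᵢ = 0.7282; Σzᵢ/Kᵢ = 2.3528.
Since ΣzᵢKᵢ < 1 the mixture is below its bubble point — single liquid phase.

all liquid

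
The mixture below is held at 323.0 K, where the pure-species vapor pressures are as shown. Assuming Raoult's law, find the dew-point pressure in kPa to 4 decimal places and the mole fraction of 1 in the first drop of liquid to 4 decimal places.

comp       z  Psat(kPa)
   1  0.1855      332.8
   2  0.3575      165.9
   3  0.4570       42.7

Pdew = 74.5441 kPa, x_1 = 0.0416

At the dew point ψ → 1, so Σzᵢ/Kᵢ = 1 with Kᵢ = Pᵢˢᵃᵗ/P ⇒ 1/P = Σzᵢ/Pᵢˢᵃᵗ.
1/P = 0.1855/332.8 + 0.3575/165.9 + 0.4570/42.7 = 0.0134149 ⇒ P = 74.5441 kPa
xᵢ = zᵢP/Pᵢˢᵃᵗ ⇒ x_1 = 0.1855·74.5441/332.8 = 0.0416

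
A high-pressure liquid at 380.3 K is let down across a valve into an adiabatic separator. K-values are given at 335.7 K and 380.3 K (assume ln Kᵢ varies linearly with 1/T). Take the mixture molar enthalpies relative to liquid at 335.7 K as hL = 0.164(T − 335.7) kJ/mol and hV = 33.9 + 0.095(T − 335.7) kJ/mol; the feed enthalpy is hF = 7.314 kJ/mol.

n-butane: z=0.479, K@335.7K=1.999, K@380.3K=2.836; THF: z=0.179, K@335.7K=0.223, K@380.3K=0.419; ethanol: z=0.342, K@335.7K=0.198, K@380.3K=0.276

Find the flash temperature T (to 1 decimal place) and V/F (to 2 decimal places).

T = 345.0 K, V/F = 0.17

Adiabatic flash: solve Rachford–Rice at each trial T, then check hF = ψ·hV(T) + (1−ψ)·hL(T).
  T = 335.7 K: K = (1.999, 0.223, 0.198), RR gives ψ = 0.082, H_out = 2.786 kJ/mol
  T = 380.3 K: K = (2.836, 0.419, 0.276), RR gives ψ = 0.423, H_out = 20.359 kJ/mol
  T = 358.0 K: K = (2.407, 0.312, 0.236), RR gives ψ = 0.279, H_out = 12.671 kJ/mol
  T = 346.9 K: K = (2.201, 0.265, 0.217), RR gives ψ = 0.191, H_out = 8.167 kJ/mol
  T = 341.3 K: K = (2.099, 0.244, 0.207), RR gives ψ = 0.140, H_out = 5.610 kJ/mol
  T = 344.1 K: K = (2.150, 0.254, 0.212), RR gives ψ = 0.166, H_out = 6.917 kJ/mol
  T = 345.5 K: K = (2.175, 0.260, 0.215), RR gives ψ = 0.179, H_out = 7.549 kJ/mol
Linear interpolation between T = 344.1 (H_out = 6.917) and T = 345.5 (H_out = 7.549) on hF = 7.314 gives T ≈ 345.0 K, at which ψ = 0.17.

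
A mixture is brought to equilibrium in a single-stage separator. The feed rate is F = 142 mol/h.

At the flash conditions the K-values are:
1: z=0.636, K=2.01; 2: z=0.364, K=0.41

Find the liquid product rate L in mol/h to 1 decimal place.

L = 40.1 mol/h

Rachford–Rice: g(ψ) = Σ zᵢ(Kᵢ−1)/(1+ψ(Kᵢ−1)) = 0.
Feasibility: ΣzᵢKᵢ = 1.428, Σzᵢ/Kᵢ = 1.204 — both > 1, two phases present.
Newton–Raphson from ψ = 0.5:
  ψ = 0.500: g = 0.1222, g' = -0.541 → ψ = 0.726
  ψ = 0.726: g = -0.0049, g' = -0.604 → ψ = 0.718
Converged at ψ = 0.718.
Then V = ψ·F = 0.7176·142 = 101.9 mol/h and L = F − V = 40.1 mol/h.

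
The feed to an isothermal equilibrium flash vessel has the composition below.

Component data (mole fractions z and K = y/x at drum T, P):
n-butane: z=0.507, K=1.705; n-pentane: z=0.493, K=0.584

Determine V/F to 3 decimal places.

V/F = 0.519

Newton–Raphson from V/F = 0.51:
  V/F = 0.510: g = 0.0026, g' = -0.274 → V/F = 0.519
Converged at V/F = 0.519.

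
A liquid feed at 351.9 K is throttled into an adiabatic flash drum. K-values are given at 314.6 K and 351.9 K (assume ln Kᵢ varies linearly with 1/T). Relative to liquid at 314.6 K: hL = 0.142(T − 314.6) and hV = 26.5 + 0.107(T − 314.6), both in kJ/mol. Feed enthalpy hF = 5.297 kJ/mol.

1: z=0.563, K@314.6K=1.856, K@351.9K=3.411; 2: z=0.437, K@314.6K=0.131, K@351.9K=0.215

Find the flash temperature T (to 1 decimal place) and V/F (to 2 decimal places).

T = 317.1 K, V/F = 0.19

Adiabatic flash: solve Rachford–Rice at each trial T, then check hF = ψ·hV(T) + (1−ψ)·hL(T).
  T = 314.6 K: K = (1.856, 0.131), RR gives ψ = 0.137, H_out = 3.640 kJ/mol
  T = 351.9 K: K = (3.411, 0.215), RR gives ψ = 0.536, H_out = 18.799 kJ/mol
  T = 333.2 K: K = (2.557, 0.170), RR gives ψ = 0.398, H_out = 12.922 kJ/mol
  T = 323.9 K: K = (2.189, 0.150), RR gives ψ = 0.295, H_out = 9.031 kJ/mol
  T = 319.2 K: K = (2.016, 0.140), RR gives ψ = 0.225, H_out = 6.571 kJ/mol
  T = 316.9 K: K = (1.935, 0.136), RR gives ψ = 0.184, H_out = 5.184 kJ/mol
Linear interpolation between T = 316.9 (H_out = 5.184) and T = 319.2 (H_out = 6.571) on hF = 5.297 gives T ≈ 317.1 K, at which ψ = 0.19.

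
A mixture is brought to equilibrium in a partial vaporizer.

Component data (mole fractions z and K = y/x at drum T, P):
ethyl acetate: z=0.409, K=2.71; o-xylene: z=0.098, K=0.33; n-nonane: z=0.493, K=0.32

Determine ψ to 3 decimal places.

ψ = 0.257

Rachford–Rice: g(ψ) = Σ zᵢ(Kᵢ−1)/(1+ψ(Kᵢ−1)) = 0.
Feasibility: ΣzᵢKᵢ = 1.298, Σzᵢ/Kᵢ = 1.989 — both > 1, two phases present.
Newton iteration, ψ⁰ = 0.39:
  ψ = 0.390: g = -0.1255, g' = -0.933 → ψ = 0.255
  ψ = 0.255: g = 0.0018, g' = -0.977 → ψ = 0.257
Converged at ψ = 0.257.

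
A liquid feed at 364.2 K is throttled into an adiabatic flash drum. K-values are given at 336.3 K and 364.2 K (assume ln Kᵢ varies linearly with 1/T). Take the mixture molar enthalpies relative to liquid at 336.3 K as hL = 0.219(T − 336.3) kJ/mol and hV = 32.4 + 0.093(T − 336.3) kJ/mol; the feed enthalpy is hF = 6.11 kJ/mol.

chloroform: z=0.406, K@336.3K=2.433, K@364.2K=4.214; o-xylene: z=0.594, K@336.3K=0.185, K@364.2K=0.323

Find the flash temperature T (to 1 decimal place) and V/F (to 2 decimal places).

Adiabatic flash: solve Rachford–Rice at each trial T, then check hF = ψ·hV(T) + (1−ψ)·hL(T).
  T = 336.3 K: K = (2.433, 0.185), RR gives ψ = 0.084, H_out = 2.710 kJ/mol
  T = 364.2 K: K = (4.214, 0.323), RR gives ψ = 0.415, H_out = 18.094 kJ/mol
  T = 350.2 K: K = (3.234, 0.247), RR gives ψ = 0.273, H_out = 11.418 kJ/mol
  T = 343.2 K: K = (2.810, 0.214), RR gives ψ = 0.189, H_out = 7.455 kJ/mol
  T = 339.8 K: K = (2.619, 0.199), RR gives ψ = 0.140, H_out = 5.251 kJ/mol
  T = 341.5 K: K = (2.714, 0.207), RR gives ψ = 0.165, H_out = 6.381 kJ/mol
Linear interpolation between T = 339.8 (H_out = 5.251) and T = 341.5 (H_out = 6.381) on hF = 6.11 gives T ≈ 341.1 K, at which ψ = 0.16.

T = 341.1 K, V/F = 0.16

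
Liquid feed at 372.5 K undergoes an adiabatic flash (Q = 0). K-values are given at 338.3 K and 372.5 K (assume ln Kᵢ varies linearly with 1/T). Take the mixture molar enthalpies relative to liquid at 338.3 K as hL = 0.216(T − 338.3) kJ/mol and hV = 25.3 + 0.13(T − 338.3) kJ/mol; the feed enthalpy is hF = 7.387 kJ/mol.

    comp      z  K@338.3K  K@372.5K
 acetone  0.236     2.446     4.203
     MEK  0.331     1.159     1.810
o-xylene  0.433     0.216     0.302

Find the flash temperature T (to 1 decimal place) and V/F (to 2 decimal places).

Adiabatic flash: solve Rachford–Rice at each trial T, then check hF = ψ·hV(T) + (1−ψ)·hL(T).
  T = 338.3 K: K = (2.446, 1.159, 0.216), RR gives ψ = 0.074, H_out = 1.869 kJ/mol
  T = 372.5 K: K = (4.203, 1.810, 0.302), RR gives ψ = 0.518, H_out = 18.963 kJ/mol
  T = 355.4 K: K = (3.248, 1.464, 0.257), RR gives ψ = 0.344, H_out = 11.886 kJ/mol
  T = 346.9 K: K = (2.831, 1.307, 0.236), RR gives ψ = 0.227, H_out = 7.445 kJ/mol
  T = 342.6 K: K = (2.634, 1.232, 0.226), RR gives ψ = 0.156, H_out = 4.826 kJ/mol
  T = 344.8 K: K = (2.734, 1.270, 0.231), RR gives ψ = 0.194, H_out = 6.203 kJ/mol
Linear interpolation between T = 344.8 (H_out = 6.203) and T = 346.9 (H_out = 7.445) on hF = 7.387 gives T ≈ 346.8 K, at which ψ = 0.23.

T = 346.8 K, V/F = 0.23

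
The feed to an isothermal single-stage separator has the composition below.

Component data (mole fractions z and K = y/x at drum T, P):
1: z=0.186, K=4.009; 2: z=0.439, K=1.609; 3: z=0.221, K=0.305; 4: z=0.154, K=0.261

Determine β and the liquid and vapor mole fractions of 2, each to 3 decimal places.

Iterate (Newton) starting at β = 0.5:
  β = 0.500: g = 0.0125, g' = -0.826 → β = 0.515
Converged at β = 0.515.
Compositions from xᵢ = zᵢ/(1+β(Kᵢ−1)), yᵢ = Kᵢxᵢ:
  1: x = 0.073, y = 0.292
  2: x = 0.334, y = 0.538
  3: x = 0.344, y = 0.105
  4: x = 0.249, y = 0.065

β = 0.515, x_2 = 0.334, y_2 = 0.538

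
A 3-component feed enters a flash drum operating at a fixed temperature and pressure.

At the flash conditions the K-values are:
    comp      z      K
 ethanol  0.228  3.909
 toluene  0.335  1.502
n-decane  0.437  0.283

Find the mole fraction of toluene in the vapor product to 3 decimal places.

Material balance + equilibrium reduce to Σ zᵢ(Kᵢ−1)/(1+β(Kᵢ−1)) = 0.
g(0) = ΣzᵢKᵢ − 1 = 0.518 and g(1) = 1 − Σzᵢ/Kᵢ = -0.826, so a root lies in (0, 1).
Newton–Raphson from β = 0.41:
  β = 0.410: g = -0.0018, g' = -0.910 → β = 0.408
Converged at β = 0.408.
Compositions from xᵢ = zᵢ/(1+β(Kᵢ−1)), yᵢ = Kᵢxᵢ:
  ethanol: x = 0.104, y = 0.408
  toluene: x = 0.278, y = 0.418
  n-decane: x = 0.618, y = 0.175

y_toluene = 0.418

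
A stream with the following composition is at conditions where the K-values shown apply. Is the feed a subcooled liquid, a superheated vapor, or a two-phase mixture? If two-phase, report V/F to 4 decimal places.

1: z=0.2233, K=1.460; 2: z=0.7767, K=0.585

ΣzᵢKᵢ = 0.7804; Σzᵢ/Kᵢ = 1.4806.
Since ΣzᵢKᵢ < 1 the mixture is below its bubble point — single liquid phase.

subcooled liquid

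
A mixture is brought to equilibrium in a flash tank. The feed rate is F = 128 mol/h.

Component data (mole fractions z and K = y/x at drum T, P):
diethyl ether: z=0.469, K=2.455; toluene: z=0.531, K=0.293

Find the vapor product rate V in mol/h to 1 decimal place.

V = 38.2 mol/h

Binary case is linear: z₁(K₁−1)(1+ψ(K₂−1)) + z₂(K₂−1)(1+ψ(K₁−1)) = 0
⇒ ψ = [z₁(K₁−1)+z₂(K₂−1)] / [−(K₁−1)(K₂−1)] = 0.3070/1.0287 = 0.298
Then V = ψ·F = 0.2984·128 = 38.2 mol/h and L = F − V = 89.8 mol/h.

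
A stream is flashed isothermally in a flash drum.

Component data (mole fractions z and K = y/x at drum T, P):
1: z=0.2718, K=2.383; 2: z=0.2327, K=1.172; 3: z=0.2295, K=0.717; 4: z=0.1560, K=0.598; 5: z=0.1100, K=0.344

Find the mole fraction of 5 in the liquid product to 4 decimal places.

Let ψ = V/F and solve Σ zᵢ(Kᵢ−1)/(1+ψ(Kᵢ−1)) = 0.
g(0) = ΣzᵢKᵢ − 1 = 0.2161 and g(1) = 1 − Σzᵢ/Kᵢ = -0.2133, so a root lies in (0, 1).
Newton iteration, ψ⁰ = 0.5:
  ψ = 0.5000: g = -0.00244, g' = -0.3568 → ψ = 0.4932
Converged at ψ = 0.4932.
Compositions from xᵢ = zᵢ/(1+ψ(Kᵢ−1)), yᵢ = Kᵢxᵢ:
  1: x = 0.1616, y = 0.3851
  2: x = 0.2145, y = 0.2514
  3: x = 0.2667, y = 0.1912
  4: x = 0.1946, y = 0.1164
  5: x = 0.1626, y = 0.0559

x_5 = 0.1626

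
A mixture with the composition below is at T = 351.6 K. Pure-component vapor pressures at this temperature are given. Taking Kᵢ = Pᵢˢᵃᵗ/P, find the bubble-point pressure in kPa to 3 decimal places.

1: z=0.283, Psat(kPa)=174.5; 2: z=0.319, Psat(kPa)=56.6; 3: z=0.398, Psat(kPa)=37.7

Pbub = 82.444 kPa

At the bubble point ψ → 0, so ΣzᵢKᵢ = 1 with Kᵢ = Pᵢˢᵃᵗ/P ⇒ P = ΣzᵢPᵢˢᵃᵗ.
P = 0.283·174.5 + 0.319·56.6 + 0.398·37.7 = 82.444 kPa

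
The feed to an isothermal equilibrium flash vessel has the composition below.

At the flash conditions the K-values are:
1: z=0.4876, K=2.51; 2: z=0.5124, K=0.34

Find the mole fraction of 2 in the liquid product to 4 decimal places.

x_2 = 0.6959

Rachford–Rice: g(ψ) = Σ zᵢ(Kᵢ−1)/(1+ψ(Kᵢ−1)) = 0.
g(0) = ΣzᵢKᵢ − 1 = 0.3981 and g(1) = 1 − Σzᵢ/Kᵢ = -0.7013, so a root lies in (0, 1).
Newton iteration, ψ⁰ = 0.38:
  ψ = 0.3800: g = 0.01644, g' = -0.8465 → ψ = 0.3994
  ψ = 0.3994: g = 0.00003, g' = -0.8442 → ψ = 0.3995
Converged at ψ = 0.3995.
Compositions from xᵢ = zᵢ/(1+ψ(Kᵢ−1)), yᵢ = Kᵢxᵢ:
  1: x = 0.3041, y = 0.7634
  2: x = 0.6959, y = 0.2366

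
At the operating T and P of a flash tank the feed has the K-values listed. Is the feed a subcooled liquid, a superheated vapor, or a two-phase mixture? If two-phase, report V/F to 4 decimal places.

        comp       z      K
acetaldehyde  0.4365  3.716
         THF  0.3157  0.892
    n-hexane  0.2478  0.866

superheated vapor

ΣzᵢKᵢ = 2.1182; Σzᵢ/Kᵢ = 0.7575.
Since Σzᵢ/Kᵢ < 1 the mixture is above its dew point — single vapor phase.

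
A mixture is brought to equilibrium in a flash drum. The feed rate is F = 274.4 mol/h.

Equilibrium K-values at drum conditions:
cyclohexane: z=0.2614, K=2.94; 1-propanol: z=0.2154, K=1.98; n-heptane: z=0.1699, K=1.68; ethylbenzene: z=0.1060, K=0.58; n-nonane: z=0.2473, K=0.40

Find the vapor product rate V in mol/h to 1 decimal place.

Material balance + equilibrium reduce to Σ zᵢ(Kᵢ−1)/(1+ψ(Kᵢ−1)) = 0.
Check two-phase: ΣzᵢKᵢ = 1.6408 > 1 and Σzᵢ/Kᵢ = 1.0998 > 1, so g(0) = 0.6408 > 0 and g(1) = -0.0998 < 0.
Newton iteration, ψ⁰ = 0.5:
  ψ = 0.5000: g = 0.21698, g' = -0.6021 → ψ = 0.8604
  ψ = 0.8604: g = 0.00098, g' = -0.6565 → ψ = 0.8619
Converged at ψ = 0.8619.
Then V = ψ·F = 0.8619·274.4 = 236.5 mol/h and L = F − V = 37.9 mol/h.

V = 236.5 mol/h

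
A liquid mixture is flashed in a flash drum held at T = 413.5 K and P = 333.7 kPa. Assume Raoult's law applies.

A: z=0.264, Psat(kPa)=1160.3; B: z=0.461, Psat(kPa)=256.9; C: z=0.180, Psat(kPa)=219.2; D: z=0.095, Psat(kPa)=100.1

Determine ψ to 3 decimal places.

ψ = 0.491

Raoult's law: Kᵢ = Pᵢˢᵃᵗ/P = Pᵢˢᵃᵗ/333.7.
  K_A = 1160.3/333.7 = 3.47708, K_B = 256.9/333.7 = 0.76985, K_C = 219.2/333.7 = 0.65688, K_D = 100.1/333.7 = 0.29997
Newton iteration, ψ⁰ = 0.5:
  ψ = 0.500: g = -0.0046, g' = -0.496 → ψ = 0.491
Converged at ψ = 0.491.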